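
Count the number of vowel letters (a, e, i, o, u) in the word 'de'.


Scanning each character of 'de':
  Position 1: 'd' -> consonant (running count: 0)
  Position 2: 'e' -> vowel (running count: 1)
Total vowels: 1

1


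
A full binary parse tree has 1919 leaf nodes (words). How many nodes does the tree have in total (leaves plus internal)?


Leaf nodes (terminals): 1919
Internal nodes = n - 1 = 1919 - 1 = 1918
Total = leaves + internal = 1919 + 1918 = 3837

3837


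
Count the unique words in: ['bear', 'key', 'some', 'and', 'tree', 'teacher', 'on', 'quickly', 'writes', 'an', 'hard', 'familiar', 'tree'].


Listing all tokens and tracking unique types:
  Token 1: 'bear' -> NEW (unique so far: 1)
  Token 2: 'key' -> NEW (unique so far: 2)
  Token 3: 'some' -> NEW (unique so far: 3)
  Token 4: 'and' -> NEW (unique so far: 4)
  Token 5: 'tree' -> NEW (unique so far: 5)
  Token 6: 'teacher' -> NEW (unique so far: 6)
  Token 7: 'on' -> NEW (unique so far: 7)
  Token 8: 'quickly' -> NEW (unique so far: 8)
  Token 9: 'writes' -> NEW (unique so far: 9)
  Token 10: 'an' -> NEW (unique so far: 10)
  Token 11: 'hard' -> NEW (unique so far: 11)
  Token 12: 'familiar' -> NEW (unique so far: 12)
  Token 13: 'tree' -> duplicate (unique so far: 12)
Unique types: ('an', 'and', 'bear', 'familiar', 'hard', 'key', 'on', 'quickly', 'some', 'teacher', 'tree', 'writes')
Vocabulary size: 12

12


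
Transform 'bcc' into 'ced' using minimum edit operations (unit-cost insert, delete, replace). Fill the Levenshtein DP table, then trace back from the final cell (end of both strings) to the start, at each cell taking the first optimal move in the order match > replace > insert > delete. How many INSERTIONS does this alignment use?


Edit distance = 3. Backtracking from cell (3, 3) with preference match > replace > insert > delete,
then listing the resulting alignment 'bcc' -> 'ced' left to right:
  Step 1: replace b->c
  Step 2: replace c->e
  Step 3: replace c->d
Total insertions: 0

0


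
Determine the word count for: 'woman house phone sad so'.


Counting words by splitting on spaces:
  Word 1: 'woman'
  Word 2: 'house'
  Word 3: 'phone'
  Word 4: 'sad'
  Word 5: 'so'
Total words: 5

5


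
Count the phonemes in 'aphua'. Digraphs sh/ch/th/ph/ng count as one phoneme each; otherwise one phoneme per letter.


Parsing 'aphua' greedily, digraphs first:
  'a' -> vowel phoneme (phonemes so far: 1)
  'ph' -> digraph (1 consonant phoneme) (phonemes so far: 2)
  'u' -> vowel phoneme (phonemes so far: 3)
  'a' -> vowel phoneme (phonemes so far: 4)
Total phonemes: 4

4


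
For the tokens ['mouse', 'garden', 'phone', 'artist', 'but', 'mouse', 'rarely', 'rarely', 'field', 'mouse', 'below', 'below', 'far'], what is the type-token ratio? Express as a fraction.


Tokens: 13
Unique types: ('artist', 'below', 'but', 'far', 'field', 'garden', 'mouse', 'phone', 'rarely') = 9
TTR = 9/13
Already in lowest terms.

9/13


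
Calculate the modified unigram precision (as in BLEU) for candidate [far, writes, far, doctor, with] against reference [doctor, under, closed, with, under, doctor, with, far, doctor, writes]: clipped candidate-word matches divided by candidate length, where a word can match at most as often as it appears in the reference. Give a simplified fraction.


Reference word counts: {'closed': 1, 'doctor': 3, 'far': 1, 'under': 2, 'with': 2, 'writes': 1}
Checking each candidate word (with clipping):
  'far' -> in reference (ref count 1, used 1/1) -> match (matches: 1)
  'writes' -> in reference (ref count 1, used 1/1) -> match (matches: 2)
  'far' -> ref count 1 already used up (1/1) -> clipped, no match (matches: 2)
  'doctor' -> in reference (ref count 3, used 1/3) -> match (matches: 3)
  'with' -> in reference (ref count 2, used 1/2) -> match (matches: 4)
Clipped matches: 4, Candidate length: 5
Precision = 4/5

4/5


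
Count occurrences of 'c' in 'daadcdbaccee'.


Scanning 'daadcdbaccee' for 'c':
  Position 4: 'c' -> MATCH (count: 1)
  Position 8: 'c' -> MATCH (count: 2)
  Position 9: 'c' -> MATCH (count: 3)
Total occurrences of 'c': 3

3


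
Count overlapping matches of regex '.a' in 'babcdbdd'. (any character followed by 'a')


Pattern: .a means any character followed by 'a'.
Scanning 'babcdbdd' position-by-position:
  Pos 0: window 'ba' -> MATCH
  Pos 1: window 'ab' -> no
  Pos 2: window 'bc' -> no
  Pos 3: window 'cd' -> no
  Pos 4: window 'db' -> no
  Pos 5: window 'bd' -> no
  Pos 6: window 'dd' -> no
  Pos 7: window 'd' -> no
Total matches: 1

1


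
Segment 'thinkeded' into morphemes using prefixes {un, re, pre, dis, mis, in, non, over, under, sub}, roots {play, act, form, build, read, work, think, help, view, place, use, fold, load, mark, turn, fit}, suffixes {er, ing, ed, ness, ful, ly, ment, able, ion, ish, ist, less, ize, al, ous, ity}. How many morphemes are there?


Segmenting 'thinkeded' against the inventory:
  'think' -> root (morpheme 1)
  'ed' -> suffix (morpheme 2)
  'ed' -> suffix (morpheme 3)
Total morphemes: 3

3


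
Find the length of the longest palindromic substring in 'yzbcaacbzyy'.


Scanning 'yzbcaacbzyy' for palindromic substrings.
Substring at positions 0-9: 'yzbcaacbzy'.
Check: reverse('yzbcaacbzy') = 'yzbcaacbzy' -> palindrome confirmed.
Neighbouring characters ('-' / 'y') break symmetry, so it cannot extend further.
No longer palindromic substring exists; longest length = 10

10


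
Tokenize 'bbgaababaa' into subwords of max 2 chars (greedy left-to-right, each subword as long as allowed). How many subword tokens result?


'bbgaababaa' has 10 characters.
Chunking with max size 2:
  Chunk 1: 'bb' (positions 0-1)
  Chunk 2: 'ga' (positions 2-3)
  Chunk 3: 'ab' (positions 4-5)
  Chunk 4: 'ab' (positions 6-7)
  Chunk 5: 'aa' (positions 8-9)
Total chunks: ceil(10 / 2) = 5

5


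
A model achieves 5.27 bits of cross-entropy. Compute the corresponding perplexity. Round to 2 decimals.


Perplexity formula: PP = 2^H
H = 5.27
PP = 2^5.27
Decompose: 2^5.27 = 2^5 * 2^0.27
2^5 = 32, 2^0.27 ~ 1.2058078
PP ~ 32 * 1.2058078 = 38.5858496
Rounded to 2 decimals: 38.59

38.59


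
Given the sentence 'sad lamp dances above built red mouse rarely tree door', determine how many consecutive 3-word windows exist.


Word trigrams from [10] words:
  Trigram 1: (sad lamp dances)
  Trigram 2: (lamp dances above)
  Trigram 3: (dances above built)
  Trigram 4: (above built red)
  Trigram 5: (built red mouse)
  Trigram 6: (red mouse rarely)
  Trigram 7: (mouse rarely tree)
  Trigram 8: (rarely tree door)
Total word trigrams: 10 - 2 = 8

8


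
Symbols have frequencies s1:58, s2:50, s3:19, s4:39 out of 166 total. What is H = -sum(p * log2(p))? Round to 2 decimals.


Computing entropy H = -sum(p_i * log2(p_i)):
  s1: p = 58/166 = 0.3494, -p*log2(p) = 0.5301
  s2: p = 50/166 = 0.3012, -p*log2(p) = 0.5214
  s3: p = 19/166 = 0.1145, -p*log2(p) = 0.3579
  s4: p = 39/166 = 0.2349, -p*log2(p) = 0.4909
H = sum of terms = 1.9003
Rounded to 2 decimals: 1.90

1.90


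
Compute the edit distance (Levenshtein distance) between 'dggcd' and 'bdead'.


Building DP table for s1='dggcd' (len 5) and s2='bdead' (len 5):
       b  d  e  a  d
    0  1  2  3  4  5
  d 1  1  1  2  3  4
  g 2  2  2  2  3  4
  g 3  3  3  3  3  4
  c 4  4  4  4  4  4
  d 5  5  4  5  5  4
Edit distance = dp[5][5] = 4

4


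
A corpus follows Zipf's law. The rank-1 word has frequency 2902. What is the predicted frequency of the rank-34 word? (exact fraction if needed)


Zipf's law: freq(rank) = f1 / rank
f1 = 2902, rank = 34
freq = 2902 / 34
GCD(2902, 34) = 2
Simplified: 1451/17

1451/17


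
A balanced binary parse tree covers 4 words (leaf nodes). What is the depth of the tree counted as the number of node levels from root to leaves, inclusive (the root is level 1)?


In a balanced binary tree with n leaves the deepest leaf is ceil(log2(n)) edges below the root,
so counting node levels inclusive of root and leaves gives ceil(log2(n)) + 1 levels.
log2(4) = 2.0000
ceil(2.0000) = 2
levels = 2 + 1 = 3

3


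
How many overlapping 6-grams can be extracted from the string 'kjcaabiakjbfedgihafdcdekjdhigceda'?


String 'kjcaabiakjbfedgihafdcdekjdhigceda' has length L = 33.
Number of overlapping n-grams = L - n + 1
Substituting: 33 - 6 + 1 = 28

28


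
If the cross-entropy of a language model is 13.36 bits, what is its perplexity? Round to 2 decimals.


Perplexity formula: PP = 2^H
H = 13.36
PP = 2^13.36
Decompose: 2^13.36 = 2^13 * 2^0.36
2^13 = 8192, 2^0.36 ~ 1.2834259
PP ~ 8192 * 1.2834259 = 10513.8249728
Rounded to 2 decimals: 10513.82

10513.82


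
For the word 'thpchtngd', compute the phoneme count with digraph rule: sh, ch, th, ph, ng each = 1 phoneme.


Parsing 'thpchtngd' greedily, digraphs first:
  'th' -> digraph (1 consonant phoneme) (phonemes so far: 1)
  'p' -> consonant phoneme (phonemes so far: 2)
  'ch' -> digraph (1 consonant phoneme) (phonemes so far: 3)
  't' -> consonant phoneme (phonemes so far: 4)
  'ng' -> digraph (1 consonant phoneme) (phonemes so far: 5)
  'd' -> consonant phoneme (phonemes so far: 6)
Total phonemes: 6

6


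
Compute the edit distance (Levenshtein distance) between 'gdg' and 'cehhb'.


Building DP table for s1='gdg' (len 3) and s2='cehhb' (len 5):
       c  e  h  h  b
    0  1  2  3  4  5
  g 1  1  2  3  4  5
  d 2  2  2  3  4  5
  g 3  3  3  3  4  5
Edit distance = dp[3][5] = 5

5


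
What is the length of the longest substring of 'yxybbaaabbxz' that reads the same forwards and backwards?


Scanning 'yxybbaaabbxz' for palindromic substrings.
Substring at positions 3-9: 'bbaaabb'.
Check: reverse('bbaaabb') = 'bbaaabb' -> palindrome confirmed.
Neighbouring characters ('y' / 'x') break symmetry, so it cannot extend further.
No longer palindromic substring exists; longest length = 7

7


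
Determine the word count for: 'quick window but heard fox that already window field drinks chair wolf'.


Counting words by splitting on spaces:
  Word 1: 'quick'
  Word 2: 'window'
  Word 3: 'but'
  Word 4: 'heard'
  Word 5: 'fox'
  Word 6: 'that'
  Word 7: 'already'
  Word 8: 'window'
  Word 9: 'field'
  Word 10: 'drinks'
  Word 11: 'chair'
  Word 12: 'wolf'
Total words: 12

12


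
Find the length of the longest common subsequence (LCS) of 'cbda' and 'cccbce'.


DP table for LCS of 'cbda' and 'cccbce':
       c  c  c  b  c  e
    0  0  0  0  0  0  0
  c 0  1  1  1  1  1  1
  b 0  1  1  1  2  2  2
  d 0  1  1  1  2  2  2
  a 0  1  1  1  2  2  2
LCS: 'cb'
LCS length = 2

2


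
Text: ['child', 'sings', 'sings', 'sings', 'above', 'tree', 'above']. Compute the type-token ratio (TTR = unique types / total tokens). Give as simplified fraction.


Tokens: 7
Unique types: ('above', 'child', 'sings', 'tree') = 4
TTR = 4/7
Already in lowest terms.

4/7


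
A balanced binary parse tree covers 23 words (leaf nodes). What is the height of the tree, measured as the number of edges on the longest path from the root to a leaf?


In a balanced binary tree with n leaves the deepest leaf is ceil(log2(n)) edges below the root.
log2(23) = 4.5236
ceil(4.5236) = 5
height (edges) = 5

5


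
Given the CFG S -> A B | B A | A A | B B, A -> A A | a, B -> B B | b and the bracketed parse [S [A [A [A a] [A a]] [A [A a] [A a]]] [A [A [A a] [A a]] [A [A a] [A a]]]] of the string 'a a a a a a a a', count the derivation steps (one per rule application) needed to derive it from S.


Every bracketed nonterminal node [X ...] in the tree is produced by exactly one rule application.
Reading the tree off as a leftmost derivation:
  Step 1: S  =>  A A   (applied S -> A A)
  Step 2: A A  =>  A A A   (applied A -> A A)
  Step 3: A A A  =>  A A A A   (applied A -> A A)
  Step 4: A A A A  =>  a A A A   (applied A -> a)
  Step 5: a A A A  =>  a a A A   (applied A -> a)
  Step 6: a a A A  =>  a a A A A   (applied A -> A A)
  Step 7: a a A A A  =>  a a a A A   (applied A -> a)
  Step 8: a a a A A  =>  a a a a A   (applied A -> a)
  Step 9: a a a a A  =>  a a a a A A   (applied A -> A A)
  Step 10: a a a a A A  =>  a a a a A A A   (applied A -> A A)
  Step 11: a a a a A A A  =>  a a a a a A A   (applied A -> a)
  Step 12: a a a a a A A  =>  a a a a a a A   (applied A -> a)
  Step 13: a a a a a a A  =>  a a a a a a A A   (applied A -> A A)
  Step 14: a a a a a a A A  =>  a a a a a a a A   (applied A -> a)
  Step 15: a a a a a a a A  =>  a a a a a a a a   (applied A -> a)
Final yield: a a a a a a a a
Total rewrite steps: 15

15


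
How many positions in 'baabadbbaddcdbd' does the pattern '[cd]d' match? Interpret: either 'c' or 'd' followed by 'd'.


Pattern: [cd]d means either 'c' or 'd' followed by 'd'.
Scanning 'baabadbbaddcdbd' position-by-position:
  Pos 0: window 'ba' -> no
  Pos 1: window 'aa' -> no
  Pos 2: window 'ab' -> no
  Pos 3: window 'ba' -> no
  Pos 4: window 'ad' -> no
  Pos 5: window 'db' -> no
  Pos 6: window 'bb' -> no
  Pos 7: window 'ba' -> no
  Pos 8: window 'ad' -> no
  Pos 9: window 'dd' -> MATCH
  Pos 10: window 'dc' -> no
  Pos 11: window 'cd' -> MATCH
  Pos 12: window 'db' -> no
  Pos 13: window 'bd' -> no
  Pos 14: window 'd' -> no
Total matches: 2

2


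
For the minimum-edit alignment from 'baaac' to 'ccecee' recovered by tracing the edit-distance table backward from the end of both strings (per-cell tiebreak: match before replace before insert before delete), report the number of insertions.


Edit distance = 6. Backtracking from cell (5, 6) with preference match > replace > insert > delete,
then listing the resulting alignment 'baaac' -> 'ccecee' left to right:
  Step 1: insert 'c' [insertion #1]
  Step 2: replace b->c
  Step 3: replace a->e
  Step 4: replace a->c
  Step 5: replace a->e
  Step 6: replace c->e
Total insertions: 1

1


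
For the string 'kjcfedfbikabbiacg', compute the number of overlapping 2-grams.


String 'kjcfedfbikabbiacg' has length L = 17.
Number of overlapping n-grams = L - n + 1
Substituting: 17 - 2 + 1 = 16

16


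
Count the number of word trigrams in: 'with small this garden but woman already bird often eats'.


Word trigrams from [10] words:
  Trigram 1: (with small this)
  Trigram 2: (small this garden)
  Trigram 3: (this garden but)
  Trigram 4: (garden but woman)
  Trigram 5: (but woman already)
  Trigram 6: (woman already bird)
  Trigram 7: (already bird often)
  Trigram 8: (bird often eats)
Total word trigrams: 10 - 2 = 8

8


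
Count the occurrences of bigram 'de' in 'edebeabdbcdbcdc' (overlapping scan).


Scanning 'edebeabdbcdbcdc' for bigram 'de':
  Position 0: 'ed' -> no
  Position 1: 'de' -> MATCH
  Position 2: 'eb' -> no
  Position 3: 'be' -> no
  Position 4: 'ea' -> no
  Position 5: 'ab' -> no
  Position 6: 'bd' -> no
  Position 7: 'db' -> no
  Position 8: 'bc' -> no
  Position 9: 'cd' -> no
  Position 10: 'db' -> no
  Position 11: 'bc' -> no
  Position 12: 'cd' -> no
  Position 13: 'dc' -> no
Total matches: 1

1


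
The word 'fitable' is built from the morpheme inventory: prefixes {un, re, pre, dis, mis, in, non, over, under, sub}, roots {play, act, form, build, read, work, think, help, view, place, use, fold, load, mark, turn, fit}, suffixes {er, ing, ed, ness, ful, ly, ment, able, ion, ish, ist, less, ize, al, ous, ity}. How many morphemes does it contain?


Segmenting 'fitable' against the inventory:
  'fit' -> root (morpheme 1)
  'able' -> suffix (morpheme 2)
Total morphemes: 2

2


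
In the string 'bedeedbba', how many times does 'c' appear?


Scanning 'bedeedbba' for 'c':
  No matches found.
Total occurrences of 'c': 0

0


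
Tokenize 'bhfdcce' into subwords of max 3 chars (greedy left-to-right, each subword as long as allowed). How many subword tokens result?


'bhfdcce' has 7 characters.
Chunking with max size 3:
  Chunk 1: 'bhf' (positions 0-2)
  Chunk 2: 'dcc' (positions 3-5)
  Chunk 3: 'e' (positions 6-6)
Total chunks: ceil(7 / 3) = 3

3


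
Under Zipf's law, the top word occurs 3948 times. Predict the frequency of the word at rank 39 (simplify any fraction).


Zipf's law: freq(rank) = f1 / rank
f1 = 3948, rank = 39
freq = 3948 / 39
GCD(3948, 39) = 3
Simplified: 1316/13

1316/13


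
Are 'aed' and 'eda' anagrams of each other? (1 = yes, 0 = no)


Sort characters of 'aed': 'ade'
Sort characters of 'eda': 'ade'
Sorted forms match -> they ARE anagrams
Result: 1

1


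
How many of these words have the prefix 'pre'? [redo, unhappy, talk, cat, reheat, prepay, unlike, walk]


Checking each word for prefix 'pre':
  'redo' -> no (count: 0)
  'unhappy' -> no (count: 0)
  'talk' -> no (count: 0)
  'cat' -> no (count: 0)
  'reheat' -> no (count: 0)
  'prepay' -> YES, starts with 'pre' (count: 1)
  'unlike' -> no (count: 1)
  'walk' -> no (count: 1)
Total with prefix 'pre': 1

1


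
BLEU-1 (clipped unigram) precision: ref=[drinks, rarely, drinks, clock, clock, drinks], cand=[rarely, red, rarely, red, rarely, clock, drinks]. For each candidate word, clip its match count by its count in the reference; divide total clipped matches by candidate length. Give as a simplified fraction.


Reference word counts: {'clock': 2, 'drinks': 3, 'rarely': 1}
Checking each candidate word (with clipping):
  'rarely' -> in reference (ref count 1, used 1/1) -> match (matches: 1)
  'red' -> not in reference -> no match (matches: 1)
  'rarely' -> ref count 1 already used up (1/1) -> clipped, no match (matches: 1)
  'red' -> not in reference -> no match (matches: 1)
  'rarely' -> ref count 1 already used up (1/1) -> clipped, no match (matches: 1)
  'clock' -> in reference (ref count 2, used 1/2) -> match (matches: 2)
  'drinks' -> in reference (ref count 3, used 1/3) -> match (matches: 3)
Clipped matches: 3, Candidate length: 7
Precision = 3/7

3/7


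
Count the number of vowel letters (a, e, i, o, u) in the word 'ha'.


Scanning each character of 'ha':
  Position 1: 'h' -> consonant (running count: 0)
  Position 2: 'a' -> vowel (running count: 1)
Total vowels: 1

1


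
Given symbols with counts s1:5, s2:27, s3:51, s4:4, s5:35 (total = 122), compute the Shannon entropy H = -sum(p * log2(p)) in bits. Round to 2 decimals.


Computing entropy H = -sum(p_i * log2(p_i)):
  s1: p = 5/122 = 0.0410, -p*log2(p) = 0.1889
  s2: p = 27/122 = 0.2213, -p*log2(p) = 0.4815
  s3: p = 51/122 = 0.4180, -p*log2(p) = 0.5260
  s4: p = 4/122 = 0.0328, -p*log2(p) = 0.1617
  s5: p = 35/122 = 0.2869, -p*log2(p) = 0.5168
H = sum of terms = 1.8749
Rounded to 2 decimals: 1.87

1.87


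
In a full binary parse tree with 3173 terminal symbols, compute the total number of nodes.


Leaf nodes (terminals): 3173
Internal nodes = n - 1 = 3173 - 1 = 3172
Total = leaves + internal = 3173 + 3172 = 6345

6345


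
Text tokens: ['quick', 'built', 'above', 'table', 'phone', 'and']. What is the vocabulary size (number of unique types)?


Listing all tokens and tracking unique types:
  Token 1: 'quick' -> NEW (unique so far: 1)
  Token 2: 'built' -> NEW (unique so far: 2)
  Token 3: 'above' -> NEW (unique so far: 3)
  Token 4: 'table' -> NEW (unique so far: 4)
  Token 5: 'phone' -> NEW (unique so far: 5)
  Token 6: 'and' -> NEW (unique so far: 6)
Unique types: ('above', 'and', 'built', 'phone', 'quick', 'table')
Vocabulary size: 6

6


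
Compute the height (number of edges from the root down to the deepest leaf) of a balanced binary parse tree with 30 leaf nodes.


In a balanced binary tree with n leaves the deepest leaf is ceil(log2(n)) edges below the root.
log2(30) = 4.9069
ceil(4.9069) = 5
height (edges) = 5

5


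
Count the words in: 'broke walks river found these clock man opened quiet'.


Counting words by splitting on spaces:
  Word 1: 'broke'
  Word 2: 'walks'
  Word 3: 'river'
  Word 4: 'found'
  Word 5: 'these'
  Word 6: 'clock'
  Word 7: 'man'
  Word 8: 'opened'
  Word 9: 'quiet'
Total words: 9

9


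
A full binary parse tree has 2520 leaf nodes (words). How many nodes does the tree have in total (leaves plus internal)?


Leaf nodes (terminals): 2520
Internal nodes = n - 1 = 2520 - 1 = 2519
Total = leaves + internal = 2520 + 2519 = 5039

5039


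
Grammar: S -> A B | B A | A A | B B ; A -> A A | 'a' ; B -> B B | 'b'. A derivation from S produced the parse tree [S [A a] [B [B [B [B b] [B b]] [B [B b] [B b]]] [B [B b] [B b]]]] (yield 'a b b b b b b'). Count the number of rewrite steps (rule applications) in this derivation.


Every bracketed nonterminal node [X ...] in the tree is produced by exactly one rule application.
Reading the tree off as a leftmost derivation:
  Step 1: S  =>  A B   (applied S -> A B)
  Step 2: A B  =>  a B   (applied A -> a)
  Step 3: a B  =>  a B B   (applied B -> B B)
  Step 4: a B B  =>  a B B B   (applied B -> B B)
  Step 5: a B B B  =>  a B B B B   (applied B -> B B)
  Step 6: a B B B B  =>  a b B B B   (applied B -> b)
  Step 7: a b B B B  =>  a b b B B   (applied B -> b)
  Step 8: a b b B B  =>  a b b B B B   (applied B -> B B)
  Step 9: a b b B B B  =>  a b b b B B   (applied B -> b)
  Step 10: a b b b B B  =>  a b b b b B   (applied B -> b)
  Step 11: a b b b b B  =>  a b b b b B B   (applied B -> B B)
  Step 12: a b b b b B B  =>  a b b b b b B   (applied B -> b)
  Step 13: a b b b b b B  =>  a b b b b b b   (applied B -> b)
Final yield: a b b b b b b
Total rewrite steps: 13

13


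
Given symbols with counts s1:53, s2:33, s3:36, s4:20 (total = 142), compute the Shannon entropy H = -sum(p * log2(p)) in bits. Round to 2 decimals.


Computing entropy H = -sum(p_i * log2(p_i)):
  s1: p = 53/142 = 0.3732, -p*log2(p) = 0.5307
  s2: p = 33/142 = 0.2324, -p*log2(p) = 0.4893
  s3: p = 36/142 = 0.2535, -p*log2(p) = 0.5019
  s4: p = 20/142 = 0.1408, -p*log2(p) = 0.3983
H = sum of terms = 1.9202
Rounded to 2 decimals: 1.92

1.92


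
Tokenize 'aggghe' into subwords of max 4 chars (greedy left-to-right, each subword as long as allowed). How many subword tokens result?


'aggghe' has 6 characters.
Chunking with max size 4:
  Chunk 1: 'aggg' (positions 0-3)
  Chunk 2: 'he' (positions 4-5)
Total chunks: ceil(6 / 4) = 2

2


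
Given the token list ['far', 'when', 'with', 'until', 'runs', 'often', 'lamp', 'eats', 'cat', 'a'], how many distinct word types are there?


Listing all tokens and tracking unique types:
  Token 1: 'far' -> NEW (unique so far: 1)
  Token 2: 'when' -> NEW (unique so far: 2)
  Token 3: 'with' -> NEW (unique so far: 3)
  Token 4: 'until' -> NEW (unique so far: 4)
  Token 5: 'runs' -> NEW (unique so far: 5)
  Token 6: 'often' -> NEW (unique so far: 6)
  Token 7: 'lamp' -> NEW (unique so far: 7)
  Token 8: 'eats' -> NEW (unique so far: 8)
  Token 9: 'cat' -> NEW (unique so far: 9)
  Token 10: 'a' -> NEW (unique so far: 10)
Unique types: ('a', 'cat', 'eats', 'far', 'lamp', 'often', 'runs', 'until', 'when', 'with')
Vocabulary size: 10

10


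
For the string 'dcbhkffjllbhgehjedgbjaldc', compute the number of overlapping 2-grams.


String 'dcbhkffjllbhgehjedgbjaldc' has length L = 25.
Number of overlapping n-grams = L - n + 1
Substituting: 25 - 2 + 1 = 24

24


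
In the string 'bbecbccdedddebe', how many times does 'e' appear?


Scanning 'bbecbccdedddebe' for 'e':
  Position 2: 'e' -> MATCH (count: 1)
  Position 8: 'e' -> MATCH (count: 2)
  Position 12: 'e' -> MATCH (count: 3)
  Position 14: 'e' -> MATCH (count: 4)
Total occurrences of 'e': 4

4


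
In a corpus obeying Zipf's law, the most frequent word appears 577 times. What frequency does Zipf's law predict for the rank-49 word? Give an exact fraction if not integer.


Zipf's law: freq(rank) = f1 / rank
f1 = 577, rank = 49
freq = 577 / 49
GCD(577, 49) = 1
Simplified: 577/49

577/49


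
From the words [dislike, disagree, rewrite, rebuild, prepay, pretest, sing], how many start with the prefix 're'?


Checking each word for prefix 're':
  'dislike' -> no (count: 0)
  'disagree' -> no (count: 0)
  'rewrite' -> YES, starts with 're' (count: 1)
  'rebuild' -> YES, starts with 're' (count: 2)
  'prepay' -> no (count: 2)
  'pretest' -> no (count: 2)
  'sing' -> no (count: 2)
Total with prefix 're': 2

2


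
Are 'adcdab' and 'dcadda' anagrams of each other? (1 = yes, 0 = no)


Sort characters of 'adcdab': 'aabcdd'
Sort characters of 'dcadda': 'aacddd'
Sorted forms differ -> they are NOT anagrams
Result: 0

0


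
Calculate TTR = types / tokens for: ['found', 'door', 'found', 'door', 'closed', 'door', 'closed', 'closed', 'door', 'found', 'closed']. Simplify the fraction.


Tokens: 11
Unique types: ('closed', 'door', 'found') = 3
TTR = 3/11
Already in lowest terms.

3/11


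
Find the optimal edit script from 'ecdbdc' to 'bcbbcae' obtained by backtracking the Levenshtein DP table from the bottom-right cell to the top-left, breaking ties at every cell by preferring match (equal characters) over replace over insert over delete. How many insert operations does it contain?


Edit distance = 5. Backtracking from cell (6, 7) with preference match > replace > insert > delete,
then listing the resulting alignment 'ecdbdc' -> 'bcbbcae' left to right:
  Step 1: replace e->b
  Step 2: keep 'c'
  Step 3: replace d->b
  Step 4: keep 'b'
  Step 5: insert 'c' [insertion #1]
  Step 6: replace d->a
  Step 7: replace c->e
Total insertions: 1

1


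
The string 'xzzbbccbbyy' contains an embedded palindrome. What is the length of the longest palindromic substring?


Scanning 'xzzbbccbbyy' for palindromic substrings.
Substring at positions 3-8: 'bbccbb'.
Check: reverse('bbccbb') = 'bbccbb' -> palindrome confirmed.
Neighbouring characters ('z' / 'y') break symmetry, so it cannot extend further.
No longer palindromic substring exists; longest length = 6

6


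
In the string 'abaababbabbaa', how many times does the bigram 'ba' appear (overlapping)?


Scanning 'abaababbabbaa' for bigram 'ba':
  Position 0: 'ab' -> no
  Position 1: 'ba' -> MATCH
  Position 2: 'aa' -> no
  Position 3: 'ab' -> no
  Position 4: 'ba' -> MATCH
  Position 5: 'ab' -> no
  Position 6: 'bb' -> no
  Position 7: 'ba' -> MATCH
  Position 8: 'ab' -> no
  Position 9: 'bb' -> no
  Position 10: 'ba' -> MATCH
  Position 11: 'aa' -> no
Total matches: 4

4


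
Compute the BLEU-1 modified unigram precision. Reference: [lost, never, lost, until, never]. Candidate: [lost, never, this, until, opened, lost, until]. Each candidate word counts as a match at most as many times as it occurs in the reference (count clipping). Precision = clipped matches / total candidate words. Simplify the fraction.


Reference word counts: {'lost': 2, 'never': 2, 'until': 1}
Checking each candidate word (with clipping):
  'lost' -> in reference (ref count 2, used 1/2) -> match (matches: 1)
  'never' -> in reference (ref count 2, used 1/2) -> match (matches: 2)
  'this' -> not in reference -> no match (matches: 2)
  'until' -> in reference (ref count 1, used 1/1) -> match (matches: 3)
  'opened' -> not in reference -> no match (matches: 3)
  'lost' -> in reference (ref count 2, used 2/2) -> match (matches: 4)
  'until' -> ref count 1 already used up (1/1) -> clipped, no match (matches: 4)
Clipped matches: 4, Candidate length: 7
Precision = 4/7

4/7


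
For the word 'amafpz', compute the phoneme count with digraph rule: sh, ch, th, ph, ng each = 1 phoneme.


Parsing 'amafpz' greedily, digraphs first:
  'a' -> vowel phoneme (phonemes so far: 1)
  'm' -> consonant phoneme (phonemes so far: 2)
  'a' -> vowel phoneme (phonemes so far: 3)
  'f' -> consonant phoneme (phonemes so far: 4)
  'p' -> consonant phoneme (phonemes so far: 5)
  'z' -> consonant phoneme (phonemes so far: 6)
Total phonemes: 6

6


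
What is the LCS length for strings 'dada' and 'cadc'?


DP table for LCS of 'dada' and 'cadc':
       c  a  d  c
    0  0  0  0  0
  d 0  0  0  1  1
  a 0  0  1  1  1
  d 0  0  1  2  2
  a 0  0  1  2  2
LCS: 'ad'
LCS length = 2

2


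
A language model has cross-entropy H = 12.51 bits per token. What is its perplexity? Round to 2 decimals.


Perplexity formula: PP = 2^H
H = 12.51
PP = 2^12.51
Decompose: 2^12.51 = 2^12 * 2^0.51
2^12 = 4096, 2^0.51 ~ 1.4240502
PP ~ 4096 * 1.4240502 = 5832.9096192
Rounded to 2 decimals: 5832.91

5832.91


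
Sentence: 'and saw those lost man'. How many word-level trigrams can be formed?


Word trigrams from [5] words:
  Trigram 1: (and saw those)
  Trigram 2: (saw those lost)
  Trigram 3: (those lost man)
Total word trigrams: 5 - 2 = 3

3


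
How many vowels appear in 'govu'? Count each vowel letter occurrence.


Scanning each character of 'govu':
  Position 1: 'g' -> consonant (running count: 0)
  Position 2: 'o' -> vowel (running count: 1)
  Position 3: 'v' -> consonant (running count: 1)
  Position 4: 'u' -> vowel (running count: 2)
Total vowels: 2

2


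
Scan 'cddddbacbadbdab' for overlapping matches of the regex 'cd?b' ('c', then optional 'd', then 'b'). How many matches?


Pattern: cd?b means 'c', then optional 'd', then 'b'.
Scanning 'cddddbacbadbdab' position-by-position:
  Pos 0: window 'cdd' -> no
  Pos 1: window 'ddd' -> no
  Pos 2: window 'ddd' -> no
  Pos 3: window 'ddb' -> no
  Pos 4: window 'dba' -> no
  Pos 5: window 'bac' -> no
  Pos 6: window 'acb' -> no
  Pos 7: window 'cba' -> MATCH
  Pos 8: window 'bad' -> no
  Pos 9: window 'adb' -> no
  Pos 10: window 'dbd' -> no
  Pos 11: window 'bda' -> no
  Pos 12: window 'dab' -> no
  Pos 13: window 'ab' -> no
  Pos 14: window 'b' -> no
Total matches: 1

1


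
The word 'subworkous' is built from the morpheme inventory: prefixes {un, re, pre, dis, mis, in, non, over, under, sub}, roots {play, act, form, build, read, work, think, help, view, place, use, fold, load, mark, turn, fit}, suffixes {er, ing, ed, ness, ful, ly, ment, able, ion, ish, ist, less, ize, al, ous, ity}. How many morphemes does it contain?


Segmenting 'subworkous' against the inventory:
  'sub' -> prefix (morpheme 1)
  'work' -> root (morpheme 2)
  'ous' -> suffix (morpheme 3)
Total morphemes: 3

3


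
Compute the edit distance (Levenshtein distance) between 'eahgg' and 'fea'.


Building DP table for s1='eahgg' (len 5) and s2='fea' (len 3):
       f  e  a
    0  1  2  3
  e 1  1  1  2
  a 2  2  2  1
  h 3  3  3  2
  g 4  4  4  3
  g 5  5  5  4
Edit distance = dp[5][3] = 4

4


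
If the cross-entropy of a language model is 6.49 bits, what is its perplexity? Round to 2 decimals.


Perplexity formula: PP = 2^H
H = 6.49
PP = 2^6.49
Decompose: 2^6.49 = 2^6 * 2^0.49
2^6 = 64, 2^0.49 ~ 1.4044449
PP ~ 64 * 1.4044449 = 89.8844736
Rounded to 2 decimals: 89.88

89.88


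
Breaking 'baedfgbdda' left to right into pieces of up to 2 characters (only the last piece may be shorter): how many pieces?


'baedfgbdda' has 10 characters.
Chunking with max size 2:
  Chunk 1: 'ba' (positions 0-1)
  Chunk 2: 'ed' (positions 2-3)
  Chunk 3: 'fg' (positions 4-5)
  Chunk 4: 'bd' (positions 6-7)
  Chunk 5: 'da' (positions 8-9)
Total chunks: ceil(10 / 2) = 5

5


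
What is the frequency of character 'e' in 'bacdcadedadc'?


Scanning 'bacdcadedadc' for 'e':
  Position 7: 'e' -> MATCH (count: 1)
Total occurrences of 'e': 1

1


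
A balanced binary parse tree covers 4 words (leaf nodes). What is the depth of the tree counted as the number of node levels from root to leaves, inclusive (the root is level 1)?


In a balanced binary tree with n leaves the deepest leaf is ceil(log2(n)) edges below the root,
so counting node levels inclusive of root and leaves gives ceil(log2(n)) + 1 levels.
log2(4) = 2.0000
ceil(2.0000) = 2
levels = 2 + 1 = 3

3


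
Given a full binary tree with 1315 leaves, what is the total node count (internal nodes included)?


Leaf nodes (terminals): 1315
Internal nodes = n - 1 = 1315 - 1 = 1314
Total = leaves + internal = 1315 + 1314 = 2629

2629


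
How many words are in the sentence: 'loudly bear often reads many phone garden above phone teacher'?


Counting words by splitting on spaces:
  Word 1: 'loudly'
  Word 2: 'bear'
  Word 3: 'often'
  Word 4: 'reads'
  Word 5: 'many'
  Word 6: 'phone'
  Word 7: 'garden'
  Word 8: 'above'
  Word 9: 'phone'
  Word 10: 'teacher'
Total words: 10

10


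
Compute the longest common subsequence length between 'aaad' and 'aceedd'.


DP table for LCS of 'aaad' and 'aceedd':
       a  c  e  e  d  d
    0  0  0  0  0  0  0
  a 0  1  1  1  1  1  1
  a 0  1  1  1  1  1  1
  a 0  1  1  1  1  1  1
  d 0  1  1  1  1  2  2
LCS: 'ad'
LCS length = 2

2


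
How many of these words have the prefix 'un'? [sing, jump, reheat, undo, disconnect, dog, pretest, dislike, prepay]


Checking each word for prefix 'un':
  'sing' -> no (count: 0)
  'jump' -> no (count: 0)
  'reheat' -> no (count: 0)
  'undo' -> YES, starts with 'un' (count: 1)
  'disconnect' -> no (count: 1)
  'dog' -> no (count: 1)
  'pretest' -> no (count: 1)
  'dislike' -> no (count: 1)
  'prepay' -> no (count: 1)
Total with prefix 'un': 1

1


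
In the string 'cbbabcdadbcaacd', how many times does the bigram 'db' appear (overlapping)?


Scanning 'cbbabcdadbcaacd' for bigram 'db':
  Position 0: 'cb' -> no
  Position 1: 'bb' -> no
  Position 2: 'ba' -> no
  Position 3: 'ab' -> no
  Position 4: 'bc' -> no
  Position 5: 'cd' -> no
  Position 6: 'da' -> no
  Position 7: 'ad' -> no
  Position 8: 'db' -> MATCH
  Position 9: 'bc' -> no
  Position 10: 'ca' -> no
  Position 11: 'aa' -> no
  Position 12: 'ac' -> no
  Position 13: 'cd' -> no
Total matches: 1

1


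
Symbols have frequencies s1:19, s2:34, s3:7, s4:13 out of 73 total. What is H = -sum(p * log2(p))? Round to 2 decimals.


Computing entropy H = -sum(p_i * log2(p_i)):
  s1: p = 19/73 = 0.2603, -p*log2(p) = 0.5054
  s2: p = 34/73 = 0.4658, -p*log2(p) = 0.5134
  s3: p = 7/73 = 0.0959, -p*log2(p) = 0.3243
  s4: p = 13/73 = 0.1781, -p*log2(p) = 0.4433
H = sum of terms = 1.7864
Rounded to 2 decimals: 1.79

1.79


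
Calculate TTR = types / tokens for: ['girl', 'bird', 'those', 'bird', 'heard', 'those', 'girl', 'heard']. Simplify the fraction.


Tokens: 8
Unique types: ('bird', 'girl', 'heard', 'those') = 4
TTR = 4/8
Simplify: divide both by 4 -> 1/2
TTR = 1/2

1/2


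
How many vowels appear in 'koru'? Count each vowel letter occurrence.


Scanning each character of 'koru':
  Position 1: 'k' -> consonant (running count: 0)
  Position 2: 'o' -> vowel (running count: 1)
  Position 3: 'r' -> consonant (running count: 1)
  Position 4: 'u' -> vowel (running count: 2)
Total vowels: 2

2


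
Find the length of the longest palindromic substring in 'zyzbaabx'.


Scanning 'zyzbaabx' for palindromic substrings.
Substring at positions 3-6: 'baab'.
Check: reverse('baab') = 'baab' -> palindrome confirmed.
Neighbouring characters ('z' / 'x') break symmetry, so it cannot extend further.
No longer palindromic substring exists; longest length = 4

4


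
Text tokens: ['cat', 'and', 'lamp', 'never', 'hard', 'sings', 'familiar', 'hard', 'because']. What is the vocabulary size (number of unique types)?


Listing all tokens and tracking unique types:
  Token 1: 'cat' -> NEW (unique so far: 1)
  Token 2: 'and' -> NEW (unique so far: 2)
  Token 3: 'lamp' -> NEW (unique so far: 3)
  Token 4: 'never' -> NEW (unique so far: 4)
  Token 5: 'hard' -> NEW (unique so far: 5)
  Token 6: 'sings' -> NEW (unique so far: 6)
  Token 7: 'familiar' -> NEW (unique so far: 7)
  Token 8: 'hard' -> duplicate (unique so far: 7)
  Token 9: 'because' -> NEW (unique so far: 8)
Unique types: ('and', 'because', 'cat', 'familiar', 'hard', 'lamp', 'never', 'sings')
Vocabulary size: 8

8


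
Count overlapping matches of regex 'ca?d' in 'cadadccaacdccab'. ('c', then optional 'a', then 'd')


Pattern: ca?d means 'c', then optional 'a', then 'd'.
Scanning 'cadadccaacdccab' position-by-position:
  Pos 0: window 'cad' -> MATCH
  Pos 1: window 'ada' -> no
  Pos 2: window 'dad' -> no
  Pos 3: window 'adc' -> no
  Pos 4: window 'dcc' -> no
  Pos 5: window 'cca' -> no
  Pos 6: window 'caa' -> no
  Pos 7: window 'aac' -> no
  Pos 8: window 'acd' -> no
  Pos 9: window 'cdc' -> MATCH
  Pos 10: window 'dcc' -> no
  Pos 11: window 'cca' -> no
  Pos 12: window 'cab' -> no
  Pos 13: window 'ab' -> no
  Pos 14: window 'b' -> no
Total matches: 2

2


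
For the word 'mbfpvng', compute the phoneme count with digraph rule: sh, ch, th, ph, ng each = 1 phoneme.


Parsing 'mbfpvng' greedily, digraphs first:
  'm' -> consonant phoneme (phonemes so far: 1)
  'b' -> consonant phoneme (phonemes so far: 2)
  'f' -> consonant phoneme (phonemes so far: 3)
  'p' -> consonant phoneme (phonemes so far: 4)
  'v' -> consonant phoneme (phonemes so far: 5)
  'ng' -> digraph (1 consonant phoneme) (phonemes so far: 6)
Total phonemes: 6

6


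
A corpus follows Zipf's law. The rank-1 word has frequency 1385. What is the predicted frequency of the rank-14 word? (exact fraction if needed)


Zipf's law: freq(rank) = f1 / rank
f1 = 1385, rank = 14
freq = 1385 / 14
GCD(1385, 14) = 1
Simplified: 1385/14

1385/14


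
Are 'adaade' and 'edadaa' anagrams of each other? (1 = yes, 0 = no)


Sort characters of 'adaade': 'aaadde'
Sort characters of 'edadaa': 'aaadde'
Sorted forms match -> they ARE anagrams
Result: 1

1


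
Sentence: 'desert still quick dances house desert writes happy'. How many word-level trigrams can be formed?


Word trigrams from [8] words:
  Trigram 1: (desert still quick)
  Trigram 2: (still quick dances)
  Trigram 3: (quick dances house)
  Trigram 4: (dances house desert)
  Trigram 5: (house desert writes)
  Trigram 6: (desert writes happy)
Total word trigrams: 8 - 2 = 6

6


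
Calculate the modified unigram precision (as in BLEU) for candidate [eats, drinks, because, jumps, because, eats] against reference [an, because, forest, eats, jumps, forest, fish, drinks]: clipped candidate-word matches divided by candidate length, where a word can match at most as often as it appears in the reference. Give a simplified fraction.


Reference word counts: {'an': 1, 'because': 1, 'drinks': 1, 'eats': 1, 'fish': 1, 'forest': 2, 'jumps': 1}
Checking each candidate word (with clipping):
  'eats' -> in reference (ref count 1, used 1/1) -> match (matches: 1)
  'drinks' -> in reference (ref count 1, used 1/1) -> match (matches: 2)
  'because' -> in reference (ref count 1, used 1/1) -> match (matches: 3)
  'jumps' -> in reference (ref count 1, used 1/1) -> match (matches: 4)
  'because' -> ref count 1 already used up (1/1) -> clipped, no match (matches: 4)
  'eats' -> ref count 1 already used up (1/1) -> clipped, no match (matches: 4)
Clipped matches: 4, Candidate length: 6
Precision = 4/6 = 2/3

2/3


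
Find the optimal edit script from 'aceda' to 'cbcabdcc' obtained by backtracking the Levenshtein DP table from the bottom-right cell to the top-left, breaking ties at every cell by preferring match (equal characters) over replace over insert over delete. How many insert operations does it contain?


Edit distance = 6. Backtracking from cell (5, 8) with preference match > replace > insert > delete,
then listing the resulting alignment 'aceda' -> 'cbcabdcc' left to right:
  Step 1: insert 'c' [insertion #1]
  Step 2: replace a->b
  Step 3: keep 'c'
  Step 4: insert 'a' [insertion #2]
  Step 5: replace e->b
  Step 6: keep 'd'
  Step 7: insert 'c' [insertion #3]
  Step 8: replace a->c
Total insertions: 3

3


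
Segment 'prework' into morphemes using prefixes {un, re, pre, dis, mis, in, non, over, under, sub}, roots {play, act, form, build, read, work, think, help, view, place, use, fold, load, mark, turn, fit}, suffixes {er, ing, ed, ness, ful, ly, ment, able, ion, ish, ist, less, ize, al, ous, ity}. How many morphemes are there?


Segmenting 'prework' against the inventory:
  'pre' -> prefix (morpheme 1)
  'work' -> root (morpheme 2)
Total morphemes: 2

2


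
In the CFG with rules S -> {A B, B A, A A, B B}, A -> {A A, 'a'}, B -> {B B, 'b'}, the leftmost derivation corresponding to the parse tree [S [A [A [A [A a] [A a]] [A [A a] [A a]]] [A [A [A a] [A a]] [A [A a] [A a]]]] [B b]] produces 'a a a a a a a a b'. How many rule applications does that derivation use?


Every bracketed nonterminal node [X ...] in the tree is produced by exactly one rule application.
Reading the tree off as a leftmost derivation:
  Step 1: S  =>  A B   (applied S -> A B)
  Step 2: A B  =>  A A B   (applied A -> A A)
  Step 3: A A B  =>  A A A B   (applied A -> A A)
  Step 4: A A A B  =>  A A A A B   (applied A -> A A)
  Step 5: A A A A B  =>  a A A A B   (applied A -> a)
  Step 6: a A A A B  =>  a a A A B   (applied A -> a)
  Step 7: a a A A B  =>  a a A A A B   (applied A -> A A)
  Step 8: a a A A A B  =>  a a a A A B   (applied A -> a)
  Step 9: a a a A A B  =>  a a a a A B   (applied A -> a)
  Step 10: a a a a A B  =>  a a a a A A B   (applied A -> A A)
  Step 11: a a a a A A B  =>  a a a a A A A B   (applied A -> A A)
  Step 12: a a a a A A A B  =>  a a a a a A A B   (applied A -> a)
  Step 13: a a a a a A A B  =>  a a a a a a A B   (applied A -> a)
  Step 14: a a a a a a A B  =>  a a a a a a A A B   (applied A -> A A)
  Step 15: a a a a a a A A B  =>  a a a a a a a A B   (applied A -> a)
  Step 16: a a a a a a a A B  =>  a a a a a a a a B   (applied A -> a)
  Step 17: a a a a a a a a B  =>  a a a a a a a a b   (applied B -> b)
Final yield: a a a a a a a a b
Total rewrite steps: 17

17
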